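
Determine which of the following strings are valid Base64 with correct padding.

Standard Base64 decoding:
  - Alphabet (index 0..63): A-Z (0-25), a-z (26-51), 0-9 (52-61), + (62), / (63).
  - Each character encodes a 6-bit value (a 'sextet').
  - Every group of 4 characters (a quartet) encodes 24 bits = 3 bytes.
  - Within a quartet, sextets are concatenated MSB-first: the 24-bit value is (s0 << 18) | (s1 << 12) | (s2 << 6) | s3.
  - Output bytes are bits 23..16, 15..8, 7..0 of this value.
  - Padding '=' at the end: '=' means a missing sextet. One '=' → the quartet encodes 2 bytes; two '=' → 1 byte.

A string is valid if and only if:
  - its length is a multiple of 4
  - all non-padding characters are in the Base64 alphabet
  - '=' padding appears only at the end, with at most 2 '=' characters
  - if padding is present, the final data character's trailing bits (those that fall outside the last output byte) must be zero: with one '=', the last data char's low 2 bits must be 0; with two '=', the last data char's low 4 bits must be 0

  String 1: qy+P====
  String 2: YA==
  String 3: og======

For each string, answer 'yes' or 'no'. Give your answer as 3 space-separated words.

String 1: 'qy+P====' → invalid (4 pad chars (max 2))
String 2: 'YA==' → valid
String 3: 'og======' → invalid (6 pad chars (max 2))

Answer: no yes no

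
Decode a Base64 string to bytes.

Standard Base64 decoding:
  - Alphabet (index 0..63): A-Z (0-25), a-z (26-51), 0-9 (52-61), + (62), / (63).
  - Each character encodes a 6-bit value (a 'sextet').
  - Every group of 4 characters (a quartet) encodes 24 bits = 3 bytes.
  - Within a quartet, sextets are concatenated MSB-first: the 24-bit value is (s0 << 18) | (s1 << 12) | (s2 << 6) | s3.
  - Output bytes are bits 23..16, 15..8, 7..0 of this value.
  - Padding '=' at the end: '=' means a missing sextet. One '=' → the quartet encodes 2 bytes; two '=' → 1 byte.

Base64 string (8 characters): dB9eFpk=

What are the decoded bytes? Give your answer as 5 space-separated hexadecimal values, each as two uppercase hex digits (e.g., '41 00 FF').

Answer: 74 1F 5E 16 99

Derivation:
After char 0 ('d'=29): chars_in_quartet=1 acc=0x1D bytes_emitted=0
After char 1 ('B'=1): chars_in_quartet=2 acc=0x741 bytes_emitted=0
After char 2 ('9'=61): chars_in_quartet=3 acc=0x1D07D bytes_emitted=0
After char 3 ('e'=30): chars_in_quartet=4 acc=0x741F5E -> emit 74 1F 5E, reset; bytes_emitted=3
After char 4 ('F'=5): chars_in_quartet=1 acc=0x5 bytes_emitted=3
After char 5 ('p'=41): chars_in_quartet=2 acc=0x169 bytes_emitted=3
After char 6 ('k'=36): chars_in_quartet=3 acc=0x5A64 bytes_emitted=3
Padding '=': partial quartet acc=0x5A64 -> emit 16 99; bytes_emitted=5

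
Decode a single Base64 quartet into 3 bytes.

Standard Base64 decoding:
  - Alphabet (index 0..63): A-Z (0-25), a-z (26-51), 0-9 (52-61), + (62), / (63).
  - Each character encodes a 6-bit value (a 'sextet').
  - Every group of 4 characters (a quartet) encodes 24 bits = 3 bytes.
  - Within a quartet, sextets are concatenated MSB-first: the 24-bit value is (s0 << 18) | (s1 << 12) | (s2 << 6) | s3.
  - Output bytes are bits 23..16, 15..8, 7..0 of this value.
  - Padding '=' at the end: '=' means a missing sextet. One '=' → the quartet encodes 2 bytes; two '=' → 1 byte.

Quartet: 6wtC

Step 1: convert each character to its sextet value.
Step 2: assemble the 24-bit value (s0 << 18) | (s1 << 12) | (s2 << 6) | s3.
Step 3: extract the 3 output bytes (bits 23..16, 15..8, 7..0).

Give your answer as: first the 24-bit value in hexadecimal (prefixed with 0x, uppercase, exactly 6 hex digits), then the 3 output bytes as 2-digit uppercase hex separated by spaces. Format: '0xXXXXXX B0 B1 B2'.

Answer: 0xEB0B42 EB 0B 42

Derivation:
Sextets: 6=58, w=48, t=45, C=2
24-bit: (58<<18) | (48<<12) | (45<<6) | 2
      = 0xE80000 | 0x030000 | 0x000B40 | 0x000002
      = 0xEB0B42
Bytes: (v>>16)&0xFF=EB, (v>>8)&0xFF=0B, v&0xFF=42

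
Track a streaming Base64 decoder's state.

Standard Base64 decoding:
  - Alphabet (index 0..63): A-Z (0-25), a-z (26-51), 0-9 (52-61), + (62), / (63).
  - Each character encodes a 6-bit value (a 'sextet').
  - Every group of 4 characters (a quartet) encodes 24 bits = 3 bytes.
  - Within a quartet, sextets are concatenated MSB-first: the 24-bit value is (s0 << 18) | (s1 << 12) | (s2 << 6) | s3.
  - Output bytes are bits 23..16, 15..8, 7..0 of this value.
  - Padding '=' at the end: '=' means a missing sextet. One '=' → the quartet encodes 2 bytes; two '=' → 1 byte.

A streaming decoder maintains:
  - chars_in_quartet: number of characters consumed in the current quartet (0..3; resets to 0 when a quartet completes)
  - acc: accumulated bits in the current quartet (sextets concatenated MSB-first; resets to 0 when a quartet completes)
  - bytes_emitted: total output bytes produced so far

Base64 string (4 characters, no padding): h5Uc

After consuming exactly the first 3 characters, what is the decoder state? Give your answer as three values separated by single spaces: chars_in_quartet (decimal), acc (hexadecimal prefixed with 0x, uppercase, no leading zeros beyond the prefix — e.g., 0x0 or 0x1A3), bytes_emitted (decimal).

After char 0 ('h'=33): chars_in_quartet=1 acc=0x21 bytes_emitted=0
After char 1 ('5'=57): chars_in_quartet=2 acc=0x879 bytes_emitted=0
After char 2 ('U'=20): chars_in_quartet=3 acc=0x21E54 bytes_emitted=0

Answer: 3 0x21E54 0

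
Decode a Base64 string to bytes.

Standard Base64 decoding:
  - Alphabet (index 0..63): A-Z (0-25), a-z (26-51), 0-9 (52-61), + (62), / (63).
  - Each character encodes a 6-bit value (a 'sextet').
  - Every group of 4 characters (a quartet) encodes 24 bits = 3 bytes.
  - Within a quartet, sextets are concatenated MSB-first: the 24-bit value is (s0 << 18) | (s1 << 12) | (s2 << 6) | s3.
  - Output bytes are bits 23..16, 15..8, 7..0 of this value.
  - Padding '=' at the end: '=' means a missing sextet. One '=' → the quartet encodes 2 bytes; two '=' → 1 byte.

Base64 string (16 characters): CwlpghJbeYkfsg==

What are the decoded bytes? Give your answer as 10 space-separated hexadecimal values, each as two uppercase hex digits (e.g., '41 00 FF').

After char 0 ('C'=2): chars_in_quartet=1 acc=0x2 bytes_emitted=0
After char 1 ('w'=48): chars_in_quartet=2 acc=0xB0 bytes_emitted=0
After char 2 ('l'=37): chars_in_quartet=3 acc=0x2C25 bytes_emitted=0
After char 3 ('p'=41): chars_in_quartet=4 acc=0xB0969 -> emit 0B 09 69, reset; bytes_emitted=3
After char 4 ('g'=32): chars_in_quartet=1 acc=0x20 bytes_emitted=3
After char 5 ('h'=33): chars_in_quartet=2 acc=0x821 bytes_emitted=3
After char 6 ('J'=9): chars_in_quartet=3 acc=0x20849 bytes_emitted=3
After char 7 ('b'=27): chars_in_quartet=4 acc=0x82125B -> emit 82 12 5B, reset; bytes_emitted=6
After char 8 ('e'=30): chars_in_quartet=1 acc=0x1E bytes_emitted=6
After char 9 ('Y'=24): chars_in_quartet=2 acc=0x798 bytes_emitted=6
After char 10 ('k'=36): chars_in_quartet=3 acc=0x1E624 bytes_emitted=6
After char 11 ('f'=31): chars_in_quartet=4 acc=0x79891F -> emit 79 89 1F, reset; bytes_emitted=9
After char 12 ('s'=44): chars_in_quartet=1 acc=0x2C bytes_emitted=9
After char 13 ('g'=32): chars_in_quartet=2 acc=0xB20 bytes_emitted=9
Padding '==': partial quartet acc=0xB20 -> emit B2; bytes_emitted=10

Answer: 0B 09 69 82 12 5B 79 89 1F B2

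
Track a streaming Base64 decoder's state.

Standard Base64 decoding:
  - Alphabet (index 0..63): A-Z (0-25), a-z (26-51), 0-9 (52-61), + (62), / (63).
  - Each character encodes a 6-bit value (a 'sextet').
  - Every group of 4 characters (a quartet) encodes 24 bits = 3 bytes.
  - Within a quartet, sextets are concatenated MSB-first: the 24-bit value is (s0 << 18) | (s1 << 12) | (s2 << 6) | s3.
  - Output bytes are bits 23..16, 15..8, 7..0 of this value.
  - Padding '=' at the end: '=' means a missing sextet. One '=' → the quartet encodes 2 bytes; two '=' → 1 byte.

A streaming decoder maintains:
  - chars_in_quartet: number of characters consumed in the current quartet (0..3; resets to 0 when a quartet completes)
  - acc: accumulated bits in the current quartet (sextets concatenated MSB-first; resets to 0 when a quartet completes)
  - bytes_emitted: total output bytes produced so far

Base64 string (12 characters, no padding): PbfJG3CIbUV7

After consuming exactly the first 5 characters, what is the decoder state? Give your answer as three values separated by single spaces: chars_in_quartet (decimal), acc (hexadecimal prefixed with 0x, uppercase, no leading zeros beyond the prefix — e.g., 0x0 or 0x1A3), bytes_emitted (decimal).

After char 0 ('P'=15): chars_in_quartet=1 acc=0xF bytes_emitted=0
After char 1 ('b'=27): chars_in_quartet=2 acc=0x3DB bytes_emitted=0
After char 2 ('f'=31): chars_in_quartet=3 acc=0xF6DF bytes_emitted=0
After char 3 ('J'=9): chars_in_quartet=4 acc=0x3DB7C9 -> emit 3D B7 C9, reset; bytes_emitted=3
After char 4 ('G'=6): chars_in_quartet=1 acc=0x6 bytes_emitted=3

Answer: 1 0x6 3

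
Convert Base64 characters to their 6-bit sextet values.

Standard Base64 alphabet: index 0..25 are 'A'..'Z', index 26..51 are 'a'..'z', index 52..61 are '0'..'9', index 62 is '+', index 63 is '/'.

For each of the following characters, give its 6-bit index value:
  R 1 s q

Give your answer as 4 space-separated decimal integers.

'R': A..Z range, ord('R') − ord('A') = 17
'1': 0..9 range, 52 + ord('1') − ord('0') = 53
's': a..z range, 26 + ord('s') − ord('a') = 44
'q': a..z range, 26 + ord('q') − ord('a') = 42

Answer: 17 53 44 42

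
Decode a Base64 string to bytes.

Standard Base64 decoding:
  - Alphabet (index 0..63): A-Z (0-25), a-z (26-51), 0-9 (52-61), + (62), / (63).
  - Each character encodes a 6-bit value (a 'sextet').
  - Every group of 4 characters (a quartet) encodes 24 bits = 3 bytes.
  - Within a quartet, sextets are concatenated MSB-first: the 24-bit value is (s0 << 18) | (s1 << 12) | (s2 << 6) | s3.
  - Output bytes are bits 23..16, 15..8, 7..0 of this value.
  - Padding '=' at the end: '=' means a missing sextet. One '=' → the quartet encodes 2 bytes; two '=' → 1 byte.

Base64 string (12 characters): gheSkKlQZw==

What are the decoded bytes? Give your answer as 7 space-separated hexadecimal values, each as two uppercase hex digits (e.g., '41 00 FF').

Answer: 82 17 92 90 A9 50 67

Derivation:
After char 0 ('g'=32): chars_in_quartet=1 acc=0x20 bytes_emitted=0
After char 1 ('h'=33): chars_in_quartet=2 acc=0x821 bytes_emitted=0
After char 2 ('e'=30): chars_in_quartet=3 acc=0x2085E bytes_emitted=0
After char 3 ('S'=18): chars_in_quartet=4 acc=0x821792 -> emit 82 17 92, reset; bytes_emitted=3
After char 4 ('k'=36): chars_in_quartet=1 acc=0x24 bytes_emitted=3
After char 5 ('K'=10): chars_in_quartet=2 acc=0x90A bytes_emitted=3
After char 6 ('l'=37): chars_in_quartet=3 acc=0x242A5 bytes_emitted=3
After char 7 ('Q'=16): chars_in_quartet=4 acc=0x90A950 -> emit 90 A9 50, reset; bytes_emitted=6
After char 8 ('Z'=25): chars_in_quartet=1 acc=0x19 bytes_emitted=6
After char 9 ('w'=48): chars_in_quartet=2 acc=0x670 bytes_emitted=6
Padding '==': partial quartet acc=0x670 -> emit 67; bytes_emitted=7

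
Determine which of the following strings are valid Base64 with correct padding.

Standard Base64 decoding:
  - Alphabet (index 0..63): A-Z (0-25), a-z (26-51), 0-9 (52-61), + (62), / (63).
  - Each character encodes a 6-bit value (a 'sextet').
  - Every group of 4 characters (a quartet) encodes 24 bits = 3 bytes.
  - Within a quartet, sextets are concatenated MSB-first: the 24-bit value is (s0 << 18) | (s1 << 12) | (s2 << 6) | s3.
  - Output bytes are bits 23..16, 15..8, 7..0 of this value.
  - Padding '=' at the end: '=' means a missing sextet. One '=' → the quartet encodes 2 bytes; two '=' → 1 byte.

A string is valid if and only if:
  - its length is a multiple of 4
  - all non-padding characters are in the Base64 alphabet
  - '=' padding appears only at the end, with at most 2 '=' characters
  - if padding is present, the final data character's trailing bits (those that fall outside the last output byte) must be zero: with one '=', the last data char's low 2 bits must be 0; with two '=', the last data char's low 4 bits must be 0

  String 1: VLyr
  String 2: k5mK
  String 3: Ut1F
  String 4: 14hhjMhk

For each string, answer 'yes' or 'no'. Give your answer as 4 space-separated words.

Answer: yes yes yes yes

Derivation:
String 1: 'VLyr' → valid
String 2: 'k5mK' → valid
String 3: 'Ut1F' → valid
String 4: '14hhjMhk' → valid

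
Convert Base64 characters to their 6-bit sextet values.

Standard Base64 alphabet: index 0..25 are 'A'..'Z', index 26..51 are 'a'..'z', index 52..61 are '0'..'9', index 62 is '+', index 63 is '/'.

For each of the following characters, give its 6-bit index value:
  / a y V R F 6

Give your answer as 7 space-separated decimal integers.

'/': index 63
'a': a..z range, 26 + ord('a') − ord('a') = 26
'y': a..z range, 26 + ord('y') − ord('a') = 50
'V': A..Z range, ord('V') − ord('A') = 21
'R': A..Z range, ord('R') − ord('A') = 17
'F': A..Z range, ord('F') − ord('A') = 5
'6': 0..9 range, 52 + ord('6') − ord('0') = 58

Answer: 63 26 50 21 17 5 58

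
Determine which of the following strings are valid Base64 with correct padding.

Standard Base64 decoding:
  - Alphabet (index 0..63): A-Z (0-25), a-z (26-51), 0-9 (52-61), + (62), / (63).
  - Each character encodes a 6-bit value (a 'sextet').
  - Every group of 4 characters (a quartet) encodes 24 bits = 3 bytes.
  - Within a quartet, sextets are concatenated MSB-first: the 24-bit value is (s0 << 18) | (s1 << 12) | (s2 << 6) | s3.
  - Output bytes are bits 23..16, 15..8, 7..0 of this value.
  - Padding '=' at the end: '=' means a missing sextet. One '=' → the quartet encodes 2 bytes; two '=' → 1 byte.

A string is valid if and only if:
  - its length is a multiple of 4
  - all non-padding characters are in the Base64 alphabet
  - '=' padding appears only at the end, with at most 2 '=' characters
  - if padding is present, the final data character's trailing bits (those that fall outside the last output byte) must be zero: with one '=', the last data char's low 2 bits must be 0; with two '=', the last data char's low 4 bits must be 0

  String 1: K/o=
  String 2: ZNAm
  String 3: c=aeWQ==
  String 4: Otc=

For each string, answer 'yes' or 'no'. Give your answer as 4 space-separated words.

Answer: yes yes no yes

Derivation:
String 1: 'K/o=' → valid
String 2: 'ZNAm' → valid
String 3: 'c=aeWQ==' → invalid (bad char(s): ['=']; '=' in middle)
String 4: 'Otc=' → valid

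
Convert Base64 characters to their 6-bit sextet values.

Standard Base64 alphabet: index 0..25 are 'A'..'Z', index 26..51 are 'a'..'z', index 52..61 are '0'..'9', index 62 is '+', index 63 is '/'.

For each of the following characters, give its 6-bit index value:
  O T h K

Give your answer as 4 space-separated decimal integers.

'O': A..Z range, ord('O') − ord('A') = 14
'T': A..Z range, ord('T') − ord('A') = 19
'h': a..z range, 26 + ord('h') − ord('a') = 33
'K': A..Z range, ord('K') − ord('A') = 10

Answer: 14 19 33 10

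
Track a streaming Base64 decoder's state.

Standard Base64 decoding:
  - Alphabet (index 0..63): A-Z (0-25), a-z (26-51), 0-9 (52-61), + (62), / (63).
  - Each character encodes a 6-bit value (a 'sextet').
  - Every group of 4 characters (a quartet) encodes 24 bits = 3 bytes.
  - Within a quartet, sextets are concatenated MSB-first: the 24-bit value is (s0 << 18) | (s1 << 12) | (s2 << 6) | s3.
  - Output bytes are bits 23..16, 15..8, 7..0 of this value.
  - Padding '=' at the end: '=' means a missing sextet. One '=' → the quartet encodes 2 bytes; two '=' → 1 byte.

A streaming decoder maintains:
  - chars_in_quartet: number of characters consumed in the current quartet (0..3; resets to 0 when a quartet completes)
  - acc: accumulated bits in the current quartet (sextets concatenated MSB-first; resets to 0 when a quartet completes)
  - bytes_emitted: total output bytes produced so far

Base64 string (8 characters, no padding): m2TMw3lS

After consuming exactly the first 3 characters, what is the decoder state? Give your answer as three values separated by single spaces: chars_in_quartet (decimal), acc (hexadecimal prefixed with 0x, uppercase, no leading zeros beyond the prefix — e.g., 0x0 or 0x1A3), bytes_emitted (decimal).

Answer: 3 0x26D93 0

Derivation:
After char 0 ('m'=38): chars_in_quartet=1 acc=0x26 bytes_emitted=0
After char 1 ('2'=54): chars_in_quartet=2 acc=0x9B6 bytes_emitted=0
After char 2 ('T'=19): chars_in_quartet=3 acc=0x26D93 bytes_emitted=0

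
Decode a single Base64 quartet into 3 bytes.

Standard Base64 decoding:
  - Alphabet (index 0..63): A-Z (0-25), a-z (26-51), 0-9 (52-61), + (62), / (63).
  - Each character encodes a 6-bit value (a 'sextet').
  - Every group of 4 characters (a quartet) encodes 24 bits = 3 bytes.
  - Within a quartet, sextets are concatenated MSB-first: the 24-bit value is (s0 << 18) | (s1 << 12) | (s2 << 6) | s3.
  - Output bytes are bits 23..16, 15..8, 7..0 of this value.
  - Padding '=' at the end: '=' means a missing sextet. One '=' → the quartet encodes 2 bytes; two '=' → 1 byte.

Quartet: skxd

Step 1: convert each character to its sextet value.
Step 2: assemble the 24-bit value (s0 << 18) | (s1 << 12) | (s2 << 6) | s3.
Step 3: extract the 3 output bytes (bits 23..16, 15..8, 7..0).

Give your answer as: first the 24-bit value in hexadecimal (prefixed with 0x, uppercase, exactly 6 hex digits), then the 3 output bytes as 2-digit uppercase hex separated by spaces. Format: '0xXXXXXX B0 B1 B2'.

Answer: 0xB24C5D B2 4C 5D

Derivation:
Sextets: s=44, k=36, x=49, d=29
24-bit: (44<<18) | (36<<12) | (49<<6) | 29
      = 0xB00000 | 0x024000 | 0x000C40 | 0x00001D
      = 0xB24C5D
Bytes: (v>>16)&0xFF=B2, (v>>8)&0xFF=4C, v&0xFF=5D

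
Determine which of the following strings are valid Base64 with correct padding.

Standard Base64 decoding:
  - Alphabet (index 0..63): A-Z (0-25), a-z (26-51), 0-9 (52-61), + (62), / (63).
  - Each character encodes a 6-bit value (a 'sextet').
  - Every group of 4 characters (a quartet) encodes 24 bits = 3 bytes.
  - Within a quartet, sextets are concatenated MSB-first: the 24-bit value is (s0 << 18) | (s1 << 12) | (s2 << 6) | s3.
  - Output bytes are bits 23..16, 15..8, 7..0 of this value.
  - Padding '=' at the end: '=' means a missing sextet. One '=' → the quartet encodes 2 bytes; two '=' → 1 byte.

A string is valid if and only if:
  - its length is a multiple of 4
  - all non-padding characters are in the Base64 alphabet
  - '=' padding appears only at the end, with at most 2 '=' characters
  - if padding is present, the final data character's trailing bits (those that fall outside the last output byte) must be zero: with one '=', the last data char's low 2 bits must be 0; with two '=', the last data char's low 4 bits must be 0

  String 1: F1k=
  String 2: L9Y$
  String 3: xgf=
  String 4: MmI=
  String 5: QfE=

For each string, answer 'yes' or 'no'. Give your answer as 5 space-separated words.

Answer: yes no no yes yes

Derivation:
String 1: 'F1k=' → valid
String 2: 'L9Y$' → invalid (bad char(s): ['$'])
String 3: 'xgf=' → invalid (bad trailing bits)
String 4: 'MmI=' → valid
String 5: 'QfE=' → valid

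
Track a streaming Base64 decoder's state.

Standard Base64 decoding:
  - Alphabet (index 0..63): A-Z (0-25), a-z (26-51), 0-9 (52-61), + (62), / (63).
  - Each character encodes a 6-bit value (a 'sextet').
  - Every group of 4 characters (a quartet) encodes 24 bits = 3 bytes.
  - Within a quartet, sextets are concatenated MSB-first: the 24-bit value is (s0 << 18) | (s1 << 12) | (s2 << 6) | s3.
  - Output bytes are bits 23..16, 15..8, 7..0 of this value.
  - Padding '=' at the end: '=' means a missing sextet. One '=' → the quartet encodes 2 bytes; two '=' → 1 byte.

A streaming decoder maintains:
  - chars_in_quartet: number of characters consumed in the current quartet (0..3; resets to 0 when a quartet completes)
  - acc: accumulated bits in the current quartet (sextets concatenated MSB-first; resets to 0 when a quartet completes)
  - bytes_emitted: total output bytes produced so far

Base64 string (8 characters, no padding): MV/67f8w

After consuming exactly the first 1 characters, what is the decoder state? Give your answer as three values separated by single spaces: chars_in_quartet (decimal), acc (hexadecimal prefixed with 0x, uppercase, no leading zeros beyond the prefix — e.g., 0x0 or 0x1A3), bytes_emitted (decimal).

After char 0 ('M'=12): chars_in_quartet=1 acc=0xC bytes_emitted=0

Answer: 1 0xC 0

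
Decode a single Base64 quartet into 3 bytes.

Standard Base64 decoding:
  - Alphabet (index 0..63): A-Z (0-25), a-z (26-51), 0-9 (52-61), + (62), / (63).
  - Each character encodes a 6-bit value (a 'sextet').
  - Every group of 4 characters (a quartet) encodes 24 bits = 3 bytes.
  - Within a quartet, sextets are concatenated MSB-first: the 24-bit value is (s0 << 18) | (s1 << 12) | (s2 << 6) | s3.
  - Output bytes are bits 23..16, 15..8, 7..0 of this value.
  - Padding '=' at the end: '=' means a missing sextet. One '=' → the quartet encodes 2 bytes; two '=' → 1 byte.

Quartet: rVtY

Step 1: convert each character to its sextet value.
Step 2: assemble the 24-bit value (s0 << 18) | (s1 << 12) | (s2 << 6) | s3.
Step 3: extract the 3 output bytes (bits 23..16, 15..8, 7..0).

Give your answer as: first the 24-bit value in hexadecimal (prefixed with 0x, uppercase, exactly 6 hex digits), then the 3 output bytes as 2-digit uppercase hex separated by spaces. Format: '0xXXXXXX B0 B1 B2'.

Sextets: r=43, V=21, t=45, Y=24
24-bit: (43<<18) | (21<<12) | (45<<6) | 24
      = 0xAC0000 | 0x015000 | 0x000B40 | 0x000018
      = 0xAD5B58
Bytes: (v>>16)&0xFF=AD, (v>>8)&0xFF=5B, v&0xFF=58

Answer: 0xAD5B58 AD 5B 58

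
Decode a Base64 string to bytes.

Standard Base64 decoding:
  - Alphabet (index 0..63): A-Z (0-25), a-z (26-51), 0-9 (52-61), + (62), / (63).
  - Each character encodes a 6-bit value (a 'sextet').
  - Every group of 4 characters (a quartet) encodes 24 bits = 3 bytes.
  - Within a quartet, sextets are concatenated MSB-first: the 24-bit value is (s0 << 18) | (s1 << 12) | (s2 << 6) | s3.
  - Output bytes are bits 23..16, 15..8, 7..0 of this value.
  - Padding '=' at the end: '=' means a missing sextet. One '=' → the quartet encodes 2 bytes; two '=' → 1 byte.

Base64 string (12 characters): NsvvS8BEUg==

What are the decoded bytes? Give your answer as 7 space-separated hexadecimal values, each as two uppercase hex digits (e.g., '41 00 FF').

After char 0 ('N'=13): chars_in_quartet=1 acc=0xD bytes_emitted=0
After char 1 ('s'=44): chars_in_quartet=2 acc=0x36C bytes_emitted=0
After char 2 ('v'=47): chars_in_quartet=3 acc=0xDB2F bytes_emitted=0
After char 3 ('v'=47): chars_in_quartet=4 acc=0x36CBEF -> emit 36 CB EF, reset; bytes_emitted=3
After char 4 ('S'=18): chars_in_quartet=1 acc=0x12 bytes_emitted=3
After char 5 ('8'=60): chars_in_quartet=2 acc=0x4BC bytes_emitted=3
After char 6 ('B'=1): chars_in_quartet=3 acc=0x12F01 bytes_emitted=3
After char 7 ('E'=4): chars_in_quartet=4 acc=0x4BC044 -> emit 4B C0 44, reset; bytes_emitted=6
After char 8 ('U'=20): chars_in_quartet=1 acc=0x14 bytes_emitted=6
After char 9 ('g'=32): chars_in_quartet=2 acc=0x520 bytes_emitted=6
Padding '==': partial quartet acc=0x520 -> emit 52; bytes_emitted=7

Answer: 36 CB EF 4B C0 44 52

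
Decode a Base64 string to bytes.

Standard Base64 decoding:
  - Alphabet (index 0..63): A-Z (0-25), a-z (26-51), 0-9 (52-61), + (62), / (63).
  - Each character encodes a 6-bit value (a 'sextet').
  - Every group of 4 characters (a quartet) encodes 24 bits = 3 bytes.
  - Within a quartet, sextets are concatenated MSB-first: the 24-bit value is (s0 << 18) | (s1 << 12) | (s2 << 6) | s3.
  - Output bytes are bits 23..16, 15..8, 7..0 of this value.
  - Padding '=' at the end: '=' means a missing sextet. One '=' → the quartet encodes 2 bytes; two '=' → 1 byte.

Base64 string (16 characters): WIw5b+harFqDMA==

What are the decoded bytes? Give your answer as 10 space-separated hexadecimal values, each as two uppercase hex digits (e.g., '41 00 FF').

Answer: 58 8C 39 6F E8 5A AC 5A 83 30

Derivation:
After char 0 ('W'=22): chars_in_quartet=1 acc=0x16 bytes_emitted=0
After char 1 ('I'=8): chars_in_quartet=2 acc=0x588 bytes_emitted=0
After char 2 ('w'=48): chars_in_quartet=3 acc=0x16230 bytes_emitted=0
After char 3 ('5'=57): chars_in_quartet=4 acc=0x588C39 -> emit 58 8C 39, reset; bytes_emitted=3
After char 4 ('b'=27): chars_in_quartet=1 acc=0x1B bytes_emitted=3
After char 5 ('+'=62): chars_in_quartet=2 acc=0x6FE bytes_emitted=3
After char 6 ('h'=33): chars_in_quartet=3 acc=0x1BFA1 bytes_emitted=3
After char 7 ('a'=26): chars_in_quartet=4 acc=0x6FE85A -> emit 6F E8 5A, reset; bytes_emitted=6
After char 8 ('r'=43): chars_in_quartet=1 acc=0x2B bytes_emitted=6
After char 9 ('F'=5): chars_in_quartet=2 acc=0xAC5 bytes_emitted=6
After char 10 ('q'=42): chars_in_quartet=3 acc=0x2B16A bytes_emitted=6
After char 11 ('D'=3): chars_in_quartet=4 acc=0xAC5A83 -> emit AC 5A 83, reset; bytes_emitted=9
After char 12 ('M'=12): chars_in_quartet=1 acc=0xC bytes_emitted=9
After char 13 ('A'=0): chars_in_quartet=2 acc=0x300 bytes_emitted=9
Padding '==': partial quartet acc=0x300 -> emit 30; bytes_emitted=10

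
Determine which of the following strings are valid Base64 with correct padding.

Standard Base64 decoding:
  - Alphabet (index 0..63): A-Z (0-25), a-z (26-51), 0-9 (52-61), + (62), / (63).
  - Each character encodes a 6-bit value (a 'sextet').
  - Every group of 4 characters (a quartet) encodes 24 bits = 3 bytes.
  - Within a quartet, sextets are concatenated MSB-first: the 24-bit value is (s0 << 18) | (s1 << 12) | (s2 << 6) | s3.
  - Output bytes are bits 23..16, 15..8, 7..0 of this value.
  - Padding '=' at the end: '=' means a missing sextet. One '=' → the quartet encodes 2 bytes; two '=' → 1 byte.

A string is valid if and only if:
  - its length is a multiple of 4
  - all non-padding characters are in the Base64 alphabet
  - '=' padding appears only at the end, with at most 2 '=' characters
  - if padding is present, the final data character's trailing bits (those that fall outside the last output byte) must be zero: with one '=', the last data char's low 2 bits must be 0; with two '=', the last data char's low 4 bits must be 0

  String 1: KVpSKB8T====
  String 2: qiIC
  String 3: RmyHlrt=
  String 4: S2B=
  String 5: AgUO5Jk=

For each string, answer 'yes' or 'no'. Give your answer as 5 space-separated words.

Answer: no yes no no yes

Derivation:
String 1: 'KVpSKB8T====' → invalid (4 pad chars (max 2))
String 2: 'qiIC' → valid
String 3: 'RmyHlrt=' → invalid (bad trailing bits)
String 4: 'S2B=' → invalid (bad trailing bits)
String 5: 'AgUO5Jk=' → valid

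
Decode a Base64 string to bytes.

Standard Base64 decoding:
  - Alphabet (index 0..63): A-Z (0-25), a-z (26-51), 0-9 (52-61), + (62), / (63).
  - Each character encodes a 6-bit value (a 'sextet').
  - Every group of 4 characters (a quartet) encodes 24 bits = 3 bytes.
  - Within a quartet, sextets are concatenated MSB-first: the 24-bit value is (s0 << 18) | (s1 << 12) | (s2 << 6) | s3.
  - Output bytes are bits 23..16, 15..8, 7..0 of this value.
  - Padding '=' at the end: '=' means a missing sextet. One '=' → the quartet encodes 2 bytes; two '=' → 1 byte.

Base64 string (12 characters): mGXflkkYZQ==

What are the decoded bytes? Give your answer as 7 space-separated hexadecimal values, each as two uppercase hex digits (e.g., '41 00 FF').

After char 0 ('m'=38): chars_in_quartet=1 acc=0x26 bytes_emitted=0
After char 1 ('G'=6): chars_in_quartet=2 acc=0x986 bytes_emitted=0
After char 2 ('X'=23): chars_in_quartet=3 acc=0x26197 bytes_emitted=0
After char 3 ('f'=31): chars_in_quartet=4 acc=0x9865DF -> emit 98 65 DF, reset; bytes_emitted=3
After char 4 ('l'=37): chars_in_quartet=1 acc=0x25 bytes_emitted=3
After char 5 ('k'=36): chars_in_quartet=2 acc=0x964 bytes_emitted=3
After char 6 ('k'=36): chars_in_quartet=3 acc=0x25924 bytes_emitted=3
After char 7 ('Y'=24): chars_in_quartet=4 acc=0x964918 -> emit 96 49 18, reset; bytes_emitted=6
After char 8 ('Z'=25): chars_in_quartet=1 acc=0x19 bytes_emitted=6
After char 9 ('Q'=16): chars_in_quartet=2 acc=0x650 bytes_emitted=6
Padding '==': partial quartet acc=0x650 -> emit 65; bytes_emitted=7

Answer: 98 65 DF 96 49 18 65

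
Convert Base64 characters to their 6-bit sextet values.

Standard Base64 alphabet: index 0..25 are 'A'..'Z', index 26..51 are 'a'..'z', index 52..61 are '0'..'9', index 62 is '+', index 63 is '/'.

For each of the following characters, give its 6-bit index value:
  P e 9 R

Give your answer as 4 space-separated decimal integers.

'P': A..Z range, ord('P') − ord('A') = 15
'e': a..z range, 26 + ord('e') − ord('a') = 30
'9': 0..9 range, 52 + ord('9') − ord('0') = 61
'R': A..Z range, ord('R') − ord('A') = 17

Answer: 15 30 61 17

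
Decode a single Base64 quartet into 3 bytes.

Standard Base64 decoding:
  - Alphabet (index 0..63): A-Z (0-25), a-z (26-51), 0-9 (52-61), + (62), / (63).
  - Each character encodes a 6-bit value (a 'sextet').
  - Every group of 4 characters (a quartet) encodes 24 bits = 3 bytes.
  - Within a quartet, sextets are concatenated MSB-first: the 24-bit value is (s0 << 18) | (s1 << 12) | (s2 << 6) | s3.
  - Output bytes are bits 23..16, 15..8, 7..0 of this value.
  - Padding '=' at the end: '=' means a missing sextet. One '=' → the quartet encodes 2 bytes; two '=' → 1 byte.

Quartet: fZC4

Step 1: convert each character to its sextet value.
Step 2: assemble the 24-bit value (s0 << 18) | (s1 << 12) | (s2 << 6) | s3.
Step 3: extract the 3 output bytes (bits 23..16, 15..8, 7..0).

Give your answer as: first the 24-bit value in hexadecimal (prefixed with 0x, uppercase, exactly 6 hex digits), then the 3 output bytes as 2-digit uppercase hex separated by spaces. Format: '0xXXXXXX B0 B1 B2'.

Sextets: f=31, Z=25, C=2, 4=56
24-bit: (31<<18) | (25<<12) | (2<<6) | 56
      = 0x7C0000 | 0x019000 | 0x000080 | 0x000038
      = 0x7D90B8
Bytes: (v>>16)&0xFF=7D, (v>>8)&0xFF=90, v&0xFF=B8

Answer: 0x7D90B8 7D 90 B8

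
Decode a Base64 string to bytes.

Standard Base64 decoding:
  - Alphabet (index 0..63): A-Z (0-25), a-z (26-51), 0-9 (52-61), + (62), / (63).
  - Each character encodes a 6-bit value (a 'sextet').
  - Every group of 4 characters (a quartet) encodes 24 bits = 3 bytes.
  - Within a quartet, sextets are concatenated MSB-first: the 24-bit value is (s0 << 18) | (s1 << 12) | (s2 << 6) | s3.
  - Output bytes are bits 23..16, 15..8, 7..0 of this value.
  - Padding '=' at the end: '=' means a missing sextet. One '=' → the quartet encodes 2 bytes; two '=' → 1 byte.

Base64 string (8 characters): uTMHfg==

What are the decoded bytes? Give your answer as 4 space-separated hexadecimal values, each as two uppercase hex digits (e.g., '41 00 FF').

After char 0 ('u'=46): chars_in_quartet=1 acc=0x2E bytes_emitted=0
After char 1 ('T'=19): chars_in_quartet=2 acc=0xB93 bytes_emitted=0
After char 2 ('M'=12): chars_in_quartet=3 acc=0x2E4CC bytes_emitted=0
After char 3 ('H'=7): chars_in_quartet=4 acc=0xB93307 -> emit B9 33 07, reset; bytes_emitted=3
After char 4 ('f'=31): chars_in_quartet=1 acc=0x1F bytes_emitted=3
After char 5 ('g'=32): chars_in_quartet=2 acc=0x7E0 bytes_emitted=3
Padding '==': partial quartet acc=0x7E0 -> emit 7E; bytes_emitted=4

Answer: B9 33 07 7E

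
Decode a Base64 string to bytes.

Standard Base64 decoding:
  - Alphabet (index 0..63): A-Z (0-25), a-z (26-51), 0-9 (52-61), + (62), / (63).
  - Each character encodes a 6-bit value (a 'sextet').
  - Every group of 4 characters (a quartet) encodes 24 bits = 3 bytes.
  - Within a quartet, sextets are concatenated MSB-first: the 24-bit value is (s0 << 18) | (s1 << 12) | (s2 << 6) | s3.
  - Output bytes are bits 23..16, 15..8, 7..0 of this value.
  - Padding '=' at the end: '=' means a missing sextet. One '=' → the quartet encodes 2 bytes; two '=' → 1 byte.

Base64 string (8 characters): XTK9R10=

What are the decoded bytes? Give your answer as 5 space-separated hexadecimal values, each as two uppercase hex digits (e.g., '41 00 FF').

After char 0 ('X'=23): chars_in_quartet=1 acc=0x17 bytes_emitted=0
After char 1 ('T'=19): chars_in_quartet=2 acc=0x5D3 bytes_emitted=0
After char 2 ('K'=10): chars_in_quartet=3 acc=0x174CA bytes_emitted=0
After char 3 ('9'=61): chars_in_quartet=4 acc=0x5D32BD -> emit 5D 32 BD, reset; bytes_emitted=3
After char 4 ('R'=17): chars_in_quartet=1 acc=0x11 bytes_emitted=3
After char 5 ('1'=53): chars_in_quartet=2 acc=0x475 bytes_emitted=3
After char 6 ('0'=52): chars_in_quartet=3 acc=0x11D74 bytes_emitted=3
Padding '=': partial quartet acc=0x11D74 -> emit 47 5D; bytes_emitted=5

Answer: 5D 32 BD 47 5D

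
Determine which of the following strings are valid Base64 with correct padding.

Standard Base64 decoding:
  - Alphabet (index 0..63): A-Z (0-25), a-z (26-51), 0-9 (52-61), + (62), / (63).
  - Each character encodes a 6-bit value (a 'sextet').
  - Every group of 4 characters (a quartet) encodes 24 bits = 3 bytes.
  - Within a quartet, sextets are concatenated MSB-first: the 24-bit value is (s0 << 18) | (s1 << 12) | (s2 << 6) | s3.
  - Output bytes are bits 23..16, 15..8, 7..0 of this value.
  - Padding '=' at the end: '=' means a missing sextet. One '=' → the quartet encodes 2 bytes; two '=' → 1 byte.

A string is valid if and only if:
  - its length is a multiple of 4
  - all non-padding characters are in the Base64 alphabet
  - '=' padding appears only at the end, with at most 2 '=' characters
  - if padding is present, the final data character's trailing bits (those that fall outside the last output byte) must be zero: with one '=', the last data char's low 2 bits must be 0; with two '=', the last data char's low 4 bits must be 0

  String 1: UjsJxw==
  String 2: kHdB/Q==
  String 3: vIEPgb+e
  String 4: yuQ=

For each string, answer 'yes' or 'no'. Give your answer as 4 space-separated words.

String 1: 'UjsJxw==' → valid
String 2: 'kHdB/Q==' → valid
String 3: 'vIEPgb+e' → valid
String 4: 'yuQ=' → valid

Answer: yes yes yes yes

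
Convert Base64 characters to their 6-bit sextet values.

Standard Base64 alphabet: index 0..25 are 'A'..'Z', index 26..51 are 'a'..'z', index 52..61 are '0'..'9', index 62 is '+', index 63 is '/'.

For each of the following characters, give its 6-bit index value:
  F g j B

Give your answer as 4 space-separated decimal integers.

Answer: 5 32 35 1

Derivation:
'F': A..Z range, ord('F') − ord('A') = 5
'g': a..z range, 26 + ord('g') − ord('a') = 32
'j': a..z range, 26 + ord('j') − ord('a') = 35
'B': A..Z range, ord('B') − ord('A') = 1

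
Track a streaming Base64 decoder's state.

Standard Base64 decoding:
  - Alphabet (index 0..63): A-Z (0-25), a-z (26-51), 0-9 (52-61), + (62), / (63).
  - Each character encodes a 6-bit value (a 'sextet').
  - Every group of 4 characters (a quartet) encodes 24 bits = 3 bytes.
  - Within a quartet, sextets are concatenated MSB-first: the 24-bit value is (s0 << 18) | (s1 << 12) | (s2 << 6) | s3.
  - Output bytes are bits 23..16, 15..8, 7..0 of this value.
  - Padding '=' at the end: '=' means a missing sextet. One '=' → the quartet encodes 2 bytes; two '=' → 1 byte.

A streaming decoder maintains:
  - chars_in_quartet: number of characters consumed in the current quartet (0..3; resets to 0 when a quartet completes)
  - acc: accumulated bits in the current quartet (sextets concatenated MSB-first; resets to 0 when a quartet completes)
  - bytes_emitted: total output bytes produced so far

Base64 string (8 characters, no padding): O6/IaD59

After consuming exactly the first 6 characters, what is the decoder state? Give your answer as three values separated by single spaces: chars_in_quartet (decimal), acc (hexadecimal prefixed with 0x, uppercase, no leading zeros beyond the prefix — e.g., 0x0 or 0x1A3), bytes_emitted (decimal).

After char 0 ('O'=14): chars_in_quartet=1 acc=0xE bytes_emitted=0
After char 1 ('6'=58): chars_in_quartet=2 acc=0x3BA bytes_emitted=0
After char 2 ('/'=63): chars_in_quartet=3 acc=0xEEBF bytes_emitted=0
After char 3 ('I'=8): chars_in_quartet=4 acc=0x3BAFC8 -> emit 3B AF C8, reset; bytes_emitted=3
After char 4 ('a'=26): chars_in_quartet=1 acc=0x1A bytes_emitted=3
After char 5 ('D'=3): chars_in_quartet=2 acc=0x683 bytes_emitted=3

Answer: 2 0x683 3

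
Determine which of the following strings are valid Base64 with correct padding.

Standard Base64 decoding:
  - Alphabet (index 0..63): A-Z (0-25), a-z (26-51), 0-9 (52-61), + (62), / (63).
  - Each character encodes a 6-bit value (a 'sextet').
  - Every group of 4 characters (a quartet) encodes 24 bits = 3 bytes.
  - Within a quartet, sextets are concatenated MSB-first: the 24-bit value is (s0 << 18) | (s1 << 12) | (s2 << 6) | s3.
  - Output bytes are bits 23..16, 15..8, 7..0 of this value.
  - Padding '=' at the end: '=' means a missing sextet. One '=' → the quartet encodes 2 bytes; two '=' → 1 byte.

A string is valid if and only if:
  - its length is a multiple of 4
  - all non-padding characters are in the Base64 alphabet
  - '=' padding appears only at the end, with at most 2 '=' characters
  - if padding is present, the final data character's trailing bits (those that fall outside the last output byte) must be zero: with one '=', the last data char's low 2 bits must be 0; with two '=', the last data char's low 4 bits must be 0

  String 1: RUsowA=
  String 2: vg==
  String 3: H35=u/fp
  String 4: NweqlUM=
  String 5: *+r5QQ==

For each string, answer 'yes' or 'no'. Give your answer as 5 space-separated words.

Answer: no yes no yes no

Derivation:
String 1: 'RUsowA=' → invalid (len=7 not mult of 4)
String 2: 'vg==' → valid
String 3: 'H35=u/fp' → invalid (bad char(s): ['=']; '=' in middle)
String 4: 'NweqlUM=' → valid
String 5: '*+r5QQ==' → invalid (bad char(s): ['*'])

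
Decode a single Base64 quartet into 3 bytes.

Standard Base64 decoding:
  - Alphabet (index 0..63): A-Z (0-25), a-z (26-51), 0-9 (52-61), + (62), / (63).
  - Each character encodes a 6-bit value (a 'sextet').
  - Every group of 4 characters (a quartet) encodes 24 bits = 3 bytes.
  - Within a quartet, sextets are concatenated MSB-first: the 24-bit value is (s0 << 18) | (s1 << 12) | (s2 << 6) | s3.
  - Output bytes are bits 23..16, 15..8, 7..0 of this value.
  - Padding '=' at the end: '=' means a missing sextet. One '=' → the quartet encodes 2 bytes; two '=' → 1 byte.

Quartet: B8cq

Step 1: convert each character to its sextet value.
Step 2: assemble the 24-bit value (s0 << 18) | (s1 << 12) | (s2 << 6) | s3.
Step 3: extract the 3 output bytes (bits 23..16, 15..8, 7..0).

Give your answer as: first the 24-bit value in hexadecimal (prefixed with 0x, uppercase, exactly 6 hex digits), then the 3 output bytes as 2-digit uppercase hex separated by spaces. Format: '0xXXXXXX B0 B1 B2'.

Answer: 0x07C72A 07 C7 2A

Derivation:
Sextets: B=1, 8=60, c=28, q=42
24-bit: (1<<18) | (60<<12) | (28<<6) | 42
      = 0x040000 | 0x03C000 | 0x000700 | 0x00002A
      = 0x07C72A
Bytes: (v>>16)&0xFF=07, (v>>8)&0xFF=C7, v&0xFF=2A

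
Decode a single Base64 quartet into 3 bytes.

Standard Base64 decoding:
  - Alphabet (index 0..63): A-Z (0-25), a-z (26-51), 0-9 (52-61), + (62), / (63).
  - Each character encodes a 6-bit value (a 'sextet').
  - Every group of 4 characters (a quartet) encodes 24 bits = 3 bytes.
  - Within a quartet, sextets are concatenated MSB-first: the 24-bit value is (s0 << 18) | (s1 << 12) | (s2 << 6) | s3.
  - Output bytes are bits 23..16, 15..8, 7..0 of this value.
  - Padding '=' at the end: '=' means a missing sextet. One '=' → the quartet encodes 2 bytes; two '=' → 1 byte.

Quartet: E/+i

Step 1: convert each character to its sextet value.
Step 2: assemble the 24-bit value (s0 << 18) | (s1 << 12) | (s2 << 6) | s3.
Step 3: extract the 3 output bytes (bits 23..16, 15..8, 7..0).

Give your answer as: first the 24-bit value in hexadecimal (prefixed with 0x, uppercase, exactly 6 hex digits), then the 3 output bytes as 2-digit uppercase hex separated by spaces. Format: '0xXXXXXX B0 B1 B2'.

Answer: 0x13FFA2 13 FF A2

Derivation:
Sextets: E=4, /=63, +=62, i=34
24-bit: (4<<18) | (63<<12) | (62<<6) | 34
      = 0x100000 | 0x03F000 | 0x000F80 | 0x000022
      = 0x13FFA2
Bytes: (v>>16)&0xFF=13, (v>>8)&0xFF=FF, v&0xFF=A2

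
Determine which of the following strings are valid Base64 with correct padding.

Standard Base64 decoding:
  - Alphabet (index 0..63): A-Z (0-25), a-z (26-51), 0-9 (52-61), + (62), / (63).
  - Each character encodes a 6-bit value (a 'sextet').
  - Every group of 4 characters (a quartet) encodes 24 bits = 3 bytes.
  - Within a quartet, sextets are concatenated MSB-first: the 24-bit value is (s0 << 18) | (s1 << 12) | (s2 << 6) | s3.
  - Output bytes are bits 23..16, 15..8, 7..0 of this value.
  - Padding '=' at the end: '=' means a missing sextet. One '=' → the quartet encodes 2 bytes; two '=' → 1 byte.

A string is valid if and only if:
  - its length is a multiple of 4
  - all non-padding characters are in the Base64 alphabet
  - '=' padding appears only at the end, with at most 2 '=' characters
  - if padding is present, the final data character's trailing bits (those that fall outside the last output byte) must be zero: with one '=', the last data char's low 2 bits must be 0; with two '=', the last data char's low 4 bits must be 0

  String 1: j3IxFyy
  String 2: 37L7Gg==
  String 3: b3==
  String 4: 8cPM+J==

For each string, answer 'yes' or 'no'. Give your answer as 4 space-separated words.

Answer: no yes no no

Derivation:
String 1: 'j3IxFyy' → invalid (len=7 not mult of 4)
String 2: '37L7Gg==' → valid
String 3: 'b3==' → invalid (bad trailing bits)
String 4: '8cPM+J==' → invalid (bad trailing bits)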